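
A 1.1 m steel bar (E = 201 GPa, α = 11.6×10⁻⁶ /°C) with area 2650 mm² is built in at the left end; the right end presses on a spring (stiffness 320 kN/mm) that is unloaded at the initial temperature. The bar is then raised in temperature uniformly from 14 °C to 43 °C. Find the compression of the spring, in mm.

Free thermal expansion: δ_free = αΔT L = 11.6×10⁻⁶ × 29 × 1100 = 0.37 mm.
Let P be the compressive force at the spring. The bar shortens elastically by PL/(AE) and the spring compresses by P/k; together these equal δ_free.
So P = δ_free / [L/(AE) + 1/k] = 0.37 / [ 1100/(2650×201×10³) + 1/(320×10³) ].
P = 0.37 / 5.19×10⁻⁶ = 71300 N.
Spring compression = P/k = 71300/(320×10³) = 0.2228 mm.

δ ≈ 0.223 mm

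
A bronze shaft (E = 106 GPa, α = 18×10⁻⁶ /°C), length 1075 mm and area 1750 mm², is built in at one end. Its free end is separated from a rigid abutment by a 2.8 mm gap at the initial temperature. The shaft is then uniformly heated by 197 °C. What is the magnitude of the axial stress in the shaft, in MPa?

σ ≈ 99.8 MPa (compressive)

If the wall were absent the shaft would grow by αΔT L = 18×10⁻⁶ × 197 × 1075 = 3.812 mm.
The gap closes (δ_free > 2.8 mm) and the wall then resists a further 3.812 − 2.8 = 1.012 mm of expansion.
That suppressed elongation corresponds to σ = E·Δ/L = 106×10³ × 1.012/1075 = 99.78 MPa.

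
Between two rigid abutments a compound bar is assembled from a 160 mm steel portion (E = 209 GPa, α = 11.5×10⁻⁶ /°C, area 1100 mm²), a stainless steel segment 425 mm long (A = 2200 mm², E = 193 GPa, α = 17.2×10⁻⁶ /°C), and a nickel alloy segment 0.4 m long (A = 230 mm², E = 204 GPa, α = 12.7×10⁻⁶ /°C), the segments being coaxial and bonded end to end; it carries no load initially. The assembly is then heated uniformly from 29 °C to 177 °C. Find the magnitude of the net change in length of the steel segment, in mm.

If the supports were absent, the total length change would be Σ αᵢΔT Lᵢ = 11.5×10⁻⁶×148×160 + 17.2×10⁻⁶×148×425 + 12.7×10⁻⁶×148×400 = 2.106 mm.
The walls prevent any net length change, so an axial force P (same in every segment) develops. Compatibility: P · Σ Lᵢ/(AᵢEᵢ) = δ_free.
The series flexibility is Σ Lᵢ/(AᵢEᵢ) = 160/(1100×209×10³) + 425/(2200×193×10³) + 400/(230×204×10³) = 1.022×10⁻⁵ mm/N.
P = 2.106 / 1.022×10⁻⁵ = 206000 N = 206 kN, compressive.
For the steel segment, free thermal change = 11.5×10⁻⁶×148×160 = 0.2723 mm and elastic change from P = 206000×160/(1100×209×10³) = 0.1434 mm; these oppose, so the net change is 0.129 mm (segment lengthens).

|ΔL| ≈ 0.129 mm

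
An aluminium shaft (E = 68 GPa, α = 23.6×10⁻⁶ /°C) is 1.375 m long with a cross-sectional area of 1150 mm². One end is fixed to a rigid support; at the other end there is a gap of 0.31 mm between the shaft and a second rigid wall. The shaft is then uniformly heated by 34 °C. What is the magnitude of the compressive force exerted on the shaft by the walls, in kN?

P ≈ 45.1 kN

If the wall were absent the shaft would grow by αΔT L = 23.6×10⁻⁶ × 34 × 1375 = 1.103 mm.
After closing the 0.31 mm clearance, 1.103 − 0.31 = 0.7933 mm of expansion remains to be suppressed by the wall.
Compatibility: PL/(AE) = 0.7933 mm, so σ = P/A = E × (0.7933/1375) = 39.23 MPa.
Force on the wall = σA = 39.23 × 1150 mm² = 45.12 kN.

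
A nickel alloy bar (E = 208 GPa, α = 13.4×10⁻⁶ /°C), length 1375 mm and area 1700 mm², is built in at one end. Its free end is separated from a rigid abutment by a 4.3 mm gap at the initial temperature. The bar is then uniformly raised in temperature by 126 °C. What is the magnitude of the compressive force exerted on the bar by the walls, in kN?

Free thermal elongation = αΔT L = 13.4×10⁻⁶ × 126 × 1375 = 2.322 mm.
This is smaller than the 4.3 mm clearance, so the bar expands freely without reaching the stop — the stress is zero.

P ≈ 0 kN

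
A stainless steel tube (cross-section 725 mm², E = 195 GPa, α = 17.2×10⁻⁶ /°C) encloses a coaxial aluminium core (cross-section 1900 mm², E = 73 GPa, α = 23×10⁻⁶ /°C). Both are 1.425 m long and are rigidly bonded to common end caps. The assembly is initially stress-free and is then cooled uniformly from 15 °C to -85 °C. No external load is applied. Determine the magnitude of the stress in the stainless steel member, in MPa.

σ ≈ 56 MPa (compressive)

The aluminium has the larger α, so on cooling it would change length more than the stainless steel if both were free. The rigid plates force a common final length, so the aluminium is put into tension and the stainless steel into compression, with equal and opposite forces P (no external load).
Compatibility of the two members (thermal + elastic change equal): (α₁ − α₂)ΔT = P·[1/(A₁E₁) + 1/(A₂E₂)].
|α₁ − α₂|·ΔT = 5.8×10⁻⁶ × 100 = 0.00058.
1/(A₁E₁) + 1/(A₂E₂) = 1/(725×195×10³) + 1/(1900×73×10³) = 1.428×10⁻⁸ N⁻¹.
So P = 0.00058 / 1.428×10⁻⁸ = 40.61 kN.
σ_{stainless steel} = P/A₁ = 40610/725 = 56.01 MPa, compressive.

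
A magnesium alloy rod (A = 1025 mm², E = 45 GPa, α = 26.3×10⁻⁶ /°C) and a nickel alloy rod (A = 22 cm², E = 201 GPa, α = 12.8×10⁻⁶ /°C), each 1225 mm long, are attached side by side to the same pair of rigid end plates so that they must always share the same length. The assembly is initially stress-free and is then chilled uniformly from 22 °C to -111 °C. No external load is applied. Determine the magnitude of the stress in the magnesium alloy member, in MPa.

σ ≈ 73.2 MPa (tensile)

The magnesium alloy has the larger α, so on cooling it would change length more than the nickel alloy if both were free. The rigid plates force a common final length, so the magnesium alloy is put into tension and the nickel alloy into compression, with equal and opposite forces P (no external load).
Equating the net (thermal + elastic) strains gives |α₁ − α₂|·ΔT = P·[1/(A₁E₁) + 1/(A₂E₂)].
|α₁ − α₂|·ΔT = 13.5×10⁻⁶ × 133 = 0.001796.
1/(A₁E₁) + 1/(A₂E₂) = 1/(1025×45×10³) + 1/(2200×201×10³) = 2.394×10⁻⁸ N⁻¹.
P = 0.001796 / 2.394×10⁻⁸ = 74990 N = 74.99 kN.
σ_{magnesium alloy} = P/A₁ = 74990/1025 = 73.17 MPa, tensile.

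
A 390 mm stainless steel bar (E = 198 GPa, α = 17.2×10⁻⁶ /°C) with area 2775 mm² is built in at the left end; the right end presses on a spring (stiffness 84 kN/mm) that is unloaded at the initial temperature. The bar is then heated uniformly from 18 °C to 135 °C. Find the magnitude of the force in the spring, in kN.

If the spring were absent the bar would lengthen by αΔT L = 17.2×10⁻⁶ × 117 × 390 = 0.7848 mm.
With a force P in the spring, the elastic change of the bar is PL/(AE) and that of the spring is P/k; compatibility requires their sum to equal δ_free.
So P = δ_free / [L/(AE) + 1/k] = 0.7848 / [ 390/(2775×198×10³) + 1/(84×10³) ].
P = 0.7848 / 1.261×10⁻⁵ = 62220 N.

P ≈ 62.2 kN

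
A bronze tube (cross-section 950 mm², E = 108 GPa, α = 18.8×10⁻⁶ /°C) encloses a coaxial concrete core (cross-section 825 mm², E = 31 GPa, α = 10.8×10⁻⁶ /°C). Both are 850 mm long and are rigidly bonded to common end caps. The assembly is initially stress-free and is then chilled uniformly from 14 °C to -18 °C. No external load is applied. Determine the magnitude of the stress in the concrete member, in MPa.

Equilibrium of a rigid end plate with no external load gives equal and opposite internal forces ±P in the two members. Since α_{bronze} > α_{concrete}, cooling drives the bronze into tension and the concrete into compression.
Setting the final lengths equal and cancelling L: (α₁ − α₂)ΔT = P/(A₁E₁) + P/(A₂E₂).
|α₁ − α₂|·ΔT = 8×10⁻⁶ × 32 = 0.000256.
1/(A₁E₁) + 1/(A₂E₂) = 1/(950×108×10³) + 1/(825×31×10³) = 4.885×10⁻⁸ N⁻¹.
P = 0.000256 / 4.885×10⁻⁸ = 5241 N = 5.241 kN.
σ_{concrete} = P/A₂ = 5241/825 = 6.353 MPa, compressive.

σ ≈ 6.35 MPa (compressive)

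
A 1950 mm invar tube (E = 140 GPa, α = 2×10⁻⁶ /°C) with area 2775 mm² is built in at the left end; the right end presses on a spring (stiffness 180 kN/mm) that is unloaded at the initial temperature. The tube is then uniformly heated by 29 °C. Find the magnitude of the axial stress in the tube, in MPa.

The unrestrained thermal change is αΔT L = 2×10⁻⁶ × 29 × 1950 = 0.1131 mm.
With a force P in the spring, the elastic change of the tube is PL/(AE) and that of the spring is P/k; compatibility requires their sum to equal δ_free.
So P = δ_free / [L/(AE) + 1/k] = 0.1131 / [ 1950/(2775×140×10³) + 1/(180×10³) ].
P = 0.1131 / 1.057×10⁻⁵ = 10700 N.
σ = P/A = 10700/2775 = 3.854 MPa.

σ ≈ 3.85 MPa (compressive)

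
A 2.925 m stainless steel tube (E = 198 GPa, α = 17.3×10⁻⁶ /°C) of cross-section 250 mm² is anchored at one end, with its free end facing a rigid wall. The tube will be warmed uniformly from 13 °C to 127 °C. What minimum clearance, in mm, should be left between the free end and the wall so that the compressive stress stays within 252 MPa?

With no wall the tube would lengthen by αΔT L = 17.3×10⁻⁶ × 114 × 2925 = 5.769 mm.
At the allowable stress the elastic shortening the wall may impose is σL/E = 252 × 2925 / (198×10³) = 3.723 mm.
The gap must absorb the remainder: g_min = 5.769 − 3.723 = 2.046 mm.

g ≈ 2.05 mm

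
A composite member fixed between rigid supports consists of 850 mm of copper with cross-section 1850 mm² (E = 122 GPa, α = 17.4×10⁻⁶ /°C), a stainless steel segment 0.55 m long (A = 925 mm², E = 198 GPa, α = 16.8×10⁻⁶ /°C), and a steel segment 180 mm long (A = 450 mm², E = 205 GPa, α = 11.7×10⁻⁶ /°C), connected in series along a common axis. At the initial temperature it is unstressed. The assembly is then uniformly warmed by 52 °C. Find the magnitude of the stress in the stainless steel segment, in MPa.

σ ≈ 168 MPa (compressive)

If the supports were absent, the total length change would be Σ αᵢΔT Lᵢ = 17.4×10⁻⁶×52×850 + 16.8×10⁻⁶×52×550 + 11.7×10⁻⁶×52×180 = 1.359 mm.
The rigid supports impose zero overall length change; the single axial force P common to all segments must satisfy P Σ Lᵢ/(AᵢEᵢ) = δ_free.
The series flexibility is Σ Lᵢ/(AᵢEᵢ) = 850/(1850×122×10³) + 550/(925×198×10³) + 180/(450×205×10³) = 8.72×10⁻⁶ mm/N.
P = 1.359 / 8.72×10⁻⁶ = 155900 N = 155.9 kN, compressive.
σ_{stainless steel} = P / A = 155900 / 925 = 168.5 MPa.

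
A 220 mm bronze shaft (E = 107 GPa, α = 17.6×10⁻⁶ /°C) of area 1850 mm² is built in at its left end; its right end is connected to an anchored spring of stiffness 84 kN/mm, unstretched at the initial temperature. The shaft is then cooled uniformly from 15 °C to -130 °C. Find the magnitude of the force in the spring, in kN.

P ≈ 43.1 kN

The unrestrained thermal change is αΔT L = 17.6×10⁻⁶ × 145 × 220 = 0.5614 mm.
With a force P in the spring, the elastic change of the shaft is PL/(AE) and that of the spring is P/k; compatibility requires their sum to equal δ_free.
So P = δ_free / [L/(AE) + 1/k] = 0.5614 / [ 220/(1850×107×10³) + 1/(84×10³) ].
P = 0.5614 / 1.302×10⁻⁵ = 43130 N.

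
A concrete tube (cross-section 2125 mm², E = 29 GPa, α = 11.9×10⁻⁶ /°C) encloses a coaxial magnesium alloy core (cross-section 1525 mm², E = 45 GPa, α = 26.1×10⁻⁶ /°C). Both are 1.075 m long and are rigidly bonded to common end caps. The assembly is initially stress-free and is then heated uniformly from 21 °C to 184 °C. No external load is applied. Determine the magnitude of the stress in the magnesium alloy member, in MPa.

The magnesium alloy has the larger α, so on heating it would change length more than the concrete if both were free. The rigid plates force a common final length, so the magnesium alloy is put into compression and the concrete into tension, with equal and opposite forces P (no external load).
Compatibility of the two members (thermal + elastic change equal): (α₁ − α₂)ΔT = P·[1/(A₁E₁) + 1/(A₂E₂)].
|α₁ − α₂|·ΔT = 14.2×10⁻⁶ × 163 = 0.002315.
1/(A₁E₁) + 1/(A₂E₂) = 1/(2125×29×10³) + 1/(1525×45×10³) = 3.08×10⁻⁸ N⁻¹.
So P = 0.002315 / 3.08×10⁻⁸ = 75.15 kN.
σ_{magnesium alloy} = P/A₂ = 75150/1525 = 49.28 MPa, compressive.

σ ≈ 49.3 MPa (compressive)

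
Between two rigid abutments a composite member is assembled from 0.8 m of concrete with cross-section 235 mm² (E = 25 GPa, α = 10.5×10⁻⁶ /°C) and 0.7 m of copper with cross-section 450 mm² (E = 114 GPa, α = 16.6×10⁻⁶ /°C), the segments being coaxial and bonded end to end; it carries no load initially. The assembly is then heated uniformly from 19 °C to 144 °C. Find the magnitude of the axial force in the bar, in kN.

P ≈ 16.7 kN (compressive)

With the walls removed the bar would change length by δ_free = Σ αᵢΔT Lᵢ = 10.5×10⁻⁶×125×800 + 16.6×10⁻⁶×125×700 = 2.502 mm.
Since the ends are fixed, an axial force P builds up, equal in every segment, with P · Σ Lᵢ/(AᵢEᵢ) = δ_free.
Σ Lᵢ/(AᵢEᵢ) = 800/(235×25×10³) + 700/(450×114×10³) = 0.0001498 mm/N.
Hence P = δ_free / Σ(L/AE) = 2.502/0.0001498 = 16.7 kN (compressive).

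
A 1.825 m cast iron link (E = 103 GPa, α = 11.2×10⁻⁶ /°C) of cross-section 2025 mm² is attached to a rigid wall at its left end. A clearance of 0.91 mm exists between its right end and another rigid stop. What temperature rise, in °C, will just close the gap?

The gap closes when αΔT L = 0.91 mm, since the link is still unstressed at that instant.
So ΔT = g/(αL) = 0.91/(11.2×10⁻⁶ × 1825) = 44.52 °C.

ΔT ≈ 44.5 °C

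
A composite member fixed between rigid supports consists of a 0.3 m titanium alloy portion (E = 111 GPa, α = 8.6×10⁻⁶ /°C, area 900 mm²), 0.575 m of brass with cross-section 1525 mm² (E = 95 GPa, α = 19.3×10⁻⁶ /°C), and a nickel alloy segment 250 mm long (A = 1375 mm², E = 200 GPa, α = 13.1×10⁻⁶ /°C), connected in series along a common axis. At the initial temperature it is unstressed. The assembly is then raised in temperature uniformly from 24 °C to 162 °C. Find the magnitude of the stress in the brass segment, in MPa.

σ ≈ 195 MPa (compressive)

With the walls removed the bar would change length by δ_free = Σ αᵢΔT Lᵢ = 8.6×10⁻⁶×138×300 + 19.3×10⁻⁶×138×575 + 13.1×10⁻⁶×138×250 = 2.339 mm.
Since the ends are fixed, an axial force P builds up, equal in every segment, with P · Σ Lᵢ/(AᵢEᵢ) = δ_free.
Σ Lᵢ/(AᵢEᵢ) = 300/(900×111×10³) + 575/(1525×95×10³) + 250/(1375×200×10³) = 7.881×10⁻⁶ mm/N.
P = 2.339 / 7.881×10⁻⁶ = 296800 N = 296.8 kN, compressive.
σ_{brass} = P / A = 296800 / 1525 = 194.7 MPa.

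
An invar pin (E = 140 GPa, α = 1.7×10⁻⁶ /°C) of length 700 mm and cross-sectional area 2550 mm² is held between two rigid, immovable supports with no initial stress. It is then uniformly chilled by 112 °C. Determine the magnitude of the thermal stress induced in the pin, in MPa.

The supports are rigid, so the total axial strain is zero. The restrained thermal strain is ε = αΔT = 1.7×10⁻⁶ × 112 = 190.4×10⁻⁶.
Hence σ = E·αΔT = 140×10³ × 190.4×10⁻⁶ = 26.66 MPa, tensile.

σ ≈ 26.7 MPa (tensile)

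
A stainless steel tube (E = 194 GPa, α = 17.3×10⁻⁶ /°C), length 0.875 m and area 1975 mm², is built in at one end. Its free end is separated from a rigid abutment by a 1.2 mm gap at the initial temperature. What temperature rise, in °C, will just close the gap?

ΔT ≈ 79.3 °C

The gap closes when αΔT L = 1.2 mm, since the tube is still unstressed at that instant.
So ΔT = g/(αL) = 1.2/(17.3×10⁻⁶ × 875) = 79.27 °C.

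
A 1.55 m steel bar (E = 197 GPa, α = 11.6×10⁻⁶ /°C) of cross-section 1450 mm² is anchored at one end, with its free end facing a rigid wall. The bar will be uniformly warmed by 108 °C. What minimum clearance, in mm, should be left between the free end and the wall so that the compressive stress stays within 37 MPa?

g ≈ 1.65 mm

Free expansion if unrestrained: δ_free = αΔT L = 11.6×10⁻⁶ × 108 × 1550 = 1.942 mm.
A stress of 37 MPa corresponds to the wall pushing the bar back by σL/E = 37×1550/(197×10³) = 0.2911 mm.
The gap must absorb the remainder: g_min = 1.942 − 0.2911 = 1.651 mm.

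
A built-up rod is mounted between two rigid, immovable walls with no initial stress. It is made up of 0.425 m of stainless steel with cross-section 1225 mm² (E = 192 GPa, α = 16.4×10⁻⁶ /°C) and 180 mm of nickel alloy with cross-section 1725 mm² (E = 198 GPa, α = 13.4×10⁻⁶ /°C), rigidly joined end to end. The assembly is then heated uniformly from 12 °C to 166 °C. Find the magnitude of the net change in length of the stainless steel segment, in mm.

Free thermal expansion of the whole bar: Σ αᵢΔT Lᵢ = 16.4×10⁻⁶×154×425 + 13.4×10⁻⁶×154×180 = 1.445 mm.
Since the ends are fixed, an axial force P builds up, equal in every segment, with P · Σ Lᵢ/(AᵢEᵢ) = δ_free.
The series flexibility is Σ Lᵢ/(AᵢEᵢ) = 425/(1225×192×10³) + 180/(1725×198×10³) = 2.334×10⁻⁶ mm/N.
Hence P = δ_free / Σ(L/AE) = 1.445/2.334×10⁻⁶ = 619 kN (compressive).
For the stainless steel segment, free thermal change = 16.4×10⁻⁶×154×425 = 1.073 mm and elastic change from P = 619000×425/(1225×192×10³) = 1.119 mm; these oppose, so the net change is 0.0452 mm (segment shortens).

|ΔL| ≈ 0.0452 mm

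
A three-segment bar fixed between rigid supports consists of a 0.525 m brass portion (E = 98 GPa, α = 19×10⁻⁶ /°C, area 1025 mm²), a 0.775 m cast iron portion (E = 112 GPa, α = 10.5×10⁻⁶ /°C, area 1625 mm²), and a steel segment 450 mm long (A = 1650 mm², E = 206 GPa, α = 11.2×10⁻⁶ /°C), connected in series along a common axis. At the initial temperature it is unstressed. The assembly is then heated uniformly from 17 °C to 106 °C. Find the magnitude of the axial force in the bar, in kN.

P ≈ 191 kN (compressive)

If the supports were absent, the total length change would be Σ αᵢΔT Lᵢ = 19×10⁻⁶×89×525 + 10.5×10⁻⁶×89×775 + 11.2×10⁻⁶×89×450 = 2.061 mm.
The walls prevent any net length change, so an axial force P (same in every segment) develops. Compatibility: P · Σ Lᵢ/(AᵢEᵢ) = δ_free.
Σ Lᵢ/(AᵢEᵢ) = 525/(1025×98×10³) + 775/(1625×112×10³) + 450/(1650×206×10³) = 1.081×10⁻⁵ mm/N.
P = 2.061 / 1.081×10⁻⁵ = 190600 N = 190.6 kN, compressive.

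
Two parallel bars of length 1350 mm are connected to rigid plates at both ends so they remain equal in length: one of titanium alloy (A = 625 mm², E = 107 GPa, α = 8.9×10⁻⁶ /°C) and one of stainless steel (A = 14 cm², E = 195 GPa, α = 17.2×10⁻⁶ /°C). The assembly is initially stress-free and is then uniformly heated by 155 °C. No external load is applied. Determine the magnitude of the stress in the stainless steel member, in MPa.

The stainless steel has the larger α, so on heating it would change length more than the titanium alloy if both were free. The rigid plates force a common final length, so the stainless steel is put into compression and the titanium alloy into tension, with equal and opposite forces P (no external load).
Equating the net (thermal + elastic) strains gives |α₁ − α₂|·ΔT = P·[1/(A₁E₁) + 1/(A₂E₂)].
|α₁ − α₂|·ΔT = 8.3×10⁻⁶ × 155 = 0.001286.
1/(A₁E₁) + 1/(A₂E₂) = 1/(625×107×10³) + 1/(1400×195×10³) = 1.862×10⁻⁸ N⁻¹.
P = 0.001286 / 1.862×10⁻⁸ = 69110 N = 69.11 kN.
σ_{stainless steel} = P/A₂ = 69110/1400 = 49.36 MPa, compressive.

σ ≈ 49.4 MPa (compressive)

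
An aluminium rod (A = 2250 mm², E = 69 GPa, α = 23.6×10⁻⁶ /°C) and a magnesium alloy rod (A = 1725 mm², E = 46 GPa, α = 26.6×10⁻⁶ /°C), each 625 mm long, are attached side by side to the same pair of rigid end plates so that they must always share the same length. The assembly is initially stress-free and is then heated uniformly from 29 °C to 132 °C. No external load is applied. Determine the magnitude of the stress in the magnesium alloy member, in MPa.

The magnesium alloy has the larger α, so on heating it would change length more than the aluminium if both were free. The rigid plates force a common final length, so the magnesium alloy is put into compression and the aluminium into tension, with equal and opposite forces P (no external load).
Setting the final lengths equal and cancelling L: (α₁ − α₂)ΔT = P/(A₁E₁) + P/(A₂E₂).
|α₁ − α₂|·ΔT = 3×10⁻⁶ × 103 = 0.000309.
1/(A₁E₁) + 1/(A₂E₂) = 1/(2250×69×10³) + 1/(1725×46×10³) = 1.904×10⁻⁸ N⁻¹.
P = 0.000309 / 1.904×10⁻⁸ = 16230 N = 16.23 kN.
σ_{magnesium alloy} = P/A₂ = 16230/1725 = 9.406 MPa, compressive.

σ ≈ 9.41 MPa (compressive)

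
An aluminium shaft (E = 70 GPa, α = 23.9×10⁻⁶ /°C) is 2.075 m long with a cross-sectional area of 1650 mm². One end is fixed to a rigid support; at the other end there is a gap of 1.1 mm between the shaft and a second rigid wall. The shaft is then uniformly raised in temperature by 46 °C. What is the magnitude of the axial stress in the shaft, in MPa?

σ ≈ 39.8 MPa (compressive)

If the wall were absent the shaft would grow by αΔT L = 23.9×10⁻⁶ × 46 × 2075 = 2.281 mm.
The gap closes (δ_free > 1.1 mm) and the wall then resists a further 2.281 − 1.1 = 1.181 mm of expansion.
Compatibility: PL/(AE) = 1.181 mm, so σ = P/A = E × (1.181/2075) = 39.85 MPa.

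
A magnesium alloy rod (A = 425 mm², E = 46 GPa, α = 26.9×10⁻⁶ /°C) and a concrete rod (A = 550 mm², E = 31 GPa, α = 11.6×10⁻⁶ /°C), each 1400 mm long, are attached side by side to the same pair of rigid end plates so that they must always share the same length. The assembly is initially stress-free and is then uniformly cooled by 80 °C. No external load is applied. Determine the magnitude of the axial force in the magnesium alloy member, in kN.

Equilibrium of a rigid end plate with no external load gives equal and opposite internal forces ±P in the two members. Since α_{magnesium alloy} > α_{concrete}, cooling drives the magnesium alloy into tension and the concrete into compression.
Compatibility of the two members (thermal + elastic change equal): (α₁ − α₂)ΔT = P·[1/(A₁E₁) + 1/(A₂E₂)].
|α₁ − α₂|·ΔT = 15.3×10⁻⁶ × 80 = 0.001224.
1/(A₁E₁) + 1/(A₂E₂) = 1/(425×46×10³) + 1/(550×31×10³) = 1.098×10⁻⁷ N⁻¹.
P = 0.001224 / 1.098×10⁻⁷ = 11150 N = 11.15 kN.

P ≈ 11.1 kN (tensile in the magnesium alloy)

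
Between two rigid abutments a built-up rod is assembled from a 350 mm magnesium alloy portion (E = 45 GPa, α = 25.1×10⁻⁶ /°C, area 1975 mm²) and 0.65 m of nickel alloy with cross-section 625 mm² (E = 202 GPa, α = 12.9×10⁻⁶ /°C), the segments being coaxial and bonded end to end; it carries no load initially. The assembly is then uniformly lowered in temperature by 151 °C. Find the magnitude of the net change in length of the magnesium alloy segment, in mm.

|ΔL| ≈ 0.203 mm

With the walls removed the bar would change length by δ_free = Σ αᵢΔT Lᵢ = 25.1×10⁻⁶×151×350 + 12.9×10⁻⁶×151×650 = 2.593 mm.
Since the ends are fixed, an axial force P builds up, equal in every segment, with P · Σ Lᵢ/(AᵢEᵢ) = δ_free.
Σ Lᵢ/(AᵢEᵢ) = 350/(1975×45×10³) + 650/(625×202×10³) = 9.087×10⁻⁶ mm/N.
So P = 2.593 / 9.087×10⁻⁶ = 285.3 kN, tensile.
For the magnesium alloy segment, free thermal change = 25.1×10⁻⁶×151×350 = 1.327 mm and elastic change from P = 285300×350/(1975×45×10³) = 1.124 mm; these oppose, so the net change is 0.203 mm (segment shortens).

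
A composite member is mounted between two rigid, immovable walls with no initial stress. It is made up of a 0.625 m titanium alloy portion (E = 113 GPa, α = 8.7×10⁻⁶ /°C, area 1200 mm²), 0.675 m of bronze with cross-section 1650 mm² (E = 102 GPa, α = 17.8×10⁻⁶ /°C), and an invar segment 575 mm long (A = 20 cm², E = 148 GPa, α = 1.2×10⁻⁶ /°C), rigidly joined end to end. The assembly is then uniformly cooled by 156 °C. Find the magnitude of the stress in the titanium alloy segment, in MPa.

If the supports were absent, the total length change would be Σ αᵢΔT Lᵢ = 8.7×10⁻⁶×156×625 + 17.8×10⁻⁶×156×675 + 1.2×10⁻⁶×156×575 = 2.83 mm.
The walls prevent any net length change, so an axial force P (same in every segment) develops. Compatibility: P · Σ Lᵢ/(AᵢEᵢ) = δ_free.
The series flexibility is Σ Lᵢ/(AᵢEᵢ) = 625/(1200×113×10³) + 675/(1650×102×10³) + 575/(2000×148×10³) = 1.056×10⁻⁵ mm/N.
So P = 2.83 / 1.056×10⁻⁵ = 268 kN, tensile.
σ_{titanium alloy} = P / A = 268000 / 1200 = 223.3 MPa.

σ ≈ 223 MPa (tensile)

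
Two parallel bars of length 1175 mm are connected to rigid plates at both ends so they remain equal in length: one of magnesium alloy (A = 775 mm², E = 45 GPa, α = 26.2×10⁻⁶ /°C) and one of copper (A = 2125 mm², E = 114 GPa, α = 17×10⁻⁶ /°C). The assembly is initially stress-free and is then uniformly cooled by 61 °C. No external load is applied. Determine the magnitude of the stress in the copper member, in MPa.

The magnesium alloy has the larger α, so on cooling it would change length more than the copper if both were free. The rigid plates force a common final length, so the magnesium alloy is put into tension and the copper into compression, with equal and opposite forces P (no external load).
Compatibility of the two members (thermal + elastic change equal): (α₁ − α₂)ΔT = P·[1/(A₁E₁) + 1/(A₂E₂)].
|α₁ − α₂|·ΔT = 9.2×10⁻⁶ × 61 = 0.0005612.
1/(A₁E₁) + 1/(A₂E₂) = 1/(775×45×10³) + 1/(2125×114×10³) = 3.28×10⁻⁸ N⁻¹.
So P = 0.0005612 / 3.28×10⁻⁸ = 17.11 kN.
σ_{copper} = P/A₂ = 17110/2125 = 8.051 MPa, compressive.

σ ≈ 8.05 MPa (compressive)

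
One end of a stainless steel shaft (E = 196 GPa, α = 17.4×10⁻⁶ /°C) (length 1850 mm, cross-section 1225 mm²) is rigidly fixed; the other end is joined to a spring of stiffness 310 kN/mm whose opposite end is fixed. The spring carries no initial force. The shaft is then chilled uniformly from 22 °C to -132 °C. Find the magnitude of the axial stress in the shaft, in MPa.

If the spring were absent the shaft would shorten by αΔT L = 17.4×10⁻⁶ × 154 × 1850 = 4.957 mm.
With a force P in the spring, the elastic change of the shaft is PL/(AE) and that of the spring is P/k; compatibility requires their sum to equal δ_free.
P [ L/(AE) + 1/k ] = δ_free → P [ 1850/(1225×196×10³) + 1/(310×10³) ] = 4.957.
P = 4.957 / 1.093×10⁻⁵ = 453500 N.
σ = P/A = 453500/1225 = 370.2 MPa.

σ ≈ 370 MPa (tensile)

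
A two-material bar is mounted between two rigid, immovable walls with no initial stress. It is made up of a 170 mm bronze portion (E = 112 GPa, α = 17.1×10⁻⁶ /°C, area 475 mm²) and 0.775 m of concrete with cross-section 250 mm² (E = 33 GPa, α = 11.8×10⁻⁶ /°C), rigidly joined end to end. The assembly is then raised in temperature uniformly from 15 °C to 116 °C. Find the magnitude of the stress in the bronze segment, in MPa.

With the walls removed the bar would change length by δ_free = Σ αᵢΔT Lᵢ = 17.1×10⁻⁶×101×170 + 11.8×10⁻⁶×101×775 = 1.217 mm.
The walls prevent any net length change, so an axial force P (same in every segment) develops. Compatibility: P · Σ Lᵢ/(AᵢEᵢ) = δ_free.
The series flexibility is Σ Lᵢ/(AᵢEᵢ) = 170/(475×112×10³) + 775/(250×33×10³) = 9.713×10⁻⁵ mm/N.
P = 1.217 / 9.713×10⁻⁵ = 12530 N = 12.53 kN, compressive.
σ_{bronze} = P / A = 12530 / 475 = 26.38 MPa.

σ ≈ 26.4 MPa (compressive)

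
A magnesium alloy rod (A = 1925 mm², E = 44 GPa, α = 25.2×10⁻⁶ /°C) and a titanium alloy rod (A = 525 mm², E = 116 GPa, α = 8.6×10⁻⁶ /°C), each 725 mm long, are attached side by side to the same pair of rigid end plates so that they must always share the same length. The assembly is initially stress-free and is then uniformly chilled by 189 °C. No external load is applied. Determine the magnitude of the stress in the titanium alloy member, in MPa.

σ ≈ 212 MPa (compressive)

Equilibrium of a rigid end plate with no external load gives equal and opposite internal forces ±P in the two members. Since α_{magnesium alloy} > α_{titanium alloy}, cooling drives the magnesium alloy into tension and the titanium alloy into compression.
Equating the net (thermal + elastic) strains gives |α₁ − α₂|·ΔT = P·[1/(A₁E₁) + 1/(A₂E₂)].
|α₁ − α₂|·ΔT = 16.6×10⁻⁶ × 189 = 0.003137.
1/(A₁E₁) + 1/(A₂E₂) = 1/(1925×44×10³) + 1/(525×116×10³) = 2.823×10⁻⁸ N⁻¹.
So P = 0.003137 / 2.823×10⁻⁸ = 111.1 kN.
σ_{titanium alloy} = P/A₂ = 111100/525 = 211.7 MPa, compressive.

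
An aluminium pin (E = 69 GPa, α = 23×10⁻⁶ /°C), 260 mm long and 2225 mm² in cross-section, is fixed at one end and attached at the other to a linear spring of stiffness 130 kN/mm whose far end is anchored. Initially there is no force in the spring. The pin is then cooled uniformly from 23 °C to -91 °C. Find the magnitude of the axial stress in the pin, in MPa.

σ ≈ 32.6 MPa (tensile)

If the spring were absent the pin would shorten by αΔT L = 23×10⁻⁶ × 114 × 260 = 0.6817 mm.
With a force P in the spring, the elastic change of the pin is PL/(AE) and that of the spring is P/k; compatibility requires their sum to equal δ_free.
P [ L/(AE) + 1/k ] = δ_free → P [ 260/(2225×69×10³) + 1/(130×10³) ] = 0.6817.
P = 0.6817 / 9.386×10⁻⁶ = 72630 N.
σ = P/A = 72630/2225 = 32.64 MPa.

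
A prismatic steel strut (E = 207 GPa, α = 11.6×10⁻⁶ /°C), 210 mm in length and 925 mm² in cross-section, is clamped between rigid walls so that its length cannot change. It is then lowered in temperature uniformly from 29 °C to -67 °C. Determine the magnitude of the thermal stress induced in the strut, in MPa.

Because both ends are immovable the net strain is zero, and the suppressed thermal strain is αΔT = 11.6×10⁻⁶ × 96 = 1113.6×10⁻⁶.
The stress required to suppress this strain is σ = Eε = 207×10³ × 1113.6×10⁻⁶ = 230.5 MPa, tensile since the strut is trying to contract.

σ ≈ 231 MPa (tensile)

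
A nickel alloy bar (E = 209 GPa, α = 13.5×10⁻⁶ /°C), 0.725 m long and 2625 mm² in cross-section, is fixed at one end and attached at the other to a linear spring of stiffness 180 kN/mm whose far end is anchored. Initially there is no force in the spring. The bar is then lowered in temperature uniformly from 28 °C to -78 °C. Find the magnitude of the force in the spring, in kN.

P ≈ 151 kN

If the spring were absent the bar would shorten by αΔT L = 13.5×10⁻⁶ × 106 × 725 = 1.037 mm.
Let P be the tensile force in the spring. The bar extends elastically by PL/(AE) and the spring stretches by P/k; together these equal δ_free.
So P = δ_free / [L/(AE) + 1/k] = 1.037 / [ 725/(2625×209×10³) + 1/(180×10³) ].
P = 1.037 / 6.877×10⁻⁶ = 150900 N.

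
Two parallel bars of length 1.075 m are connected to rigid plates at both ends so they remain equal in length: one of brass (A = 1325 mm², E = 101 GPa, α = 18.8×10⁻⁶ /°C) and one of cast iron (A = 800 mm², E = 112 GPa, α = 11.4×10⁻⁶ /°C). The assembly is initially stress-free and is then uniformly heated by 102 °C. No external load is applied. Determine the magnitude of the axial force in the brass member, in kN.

The brass has the larger α, so on heating it would change length more than the cast iron if both were free. The rigid plates force a common final length, so the brass is put into compression and the cast iron into tension, with equal and opposite forces P (no external load).
Compatibility of the two members (thermal + elastic change equal): (α₁ − α₂)ΔT = P·[1/(A₁E₁) + 1/(A₂E₂)].
|α₁ − α₂|·ΔT = 7.4×10⁻⁶ × 102 = 0.0007548.
1/(A₁E₁) + 1/(A₂E₂) = 1/(1325×101×10³) + 1/(800×112×10³) = 1.863×10⁻⁸ N⁻¹.
So P = 0.0007548 / 1.863×10⁻⁸ = 40.51 kN.

P ≈ 40.5 kN (compressive in the brass)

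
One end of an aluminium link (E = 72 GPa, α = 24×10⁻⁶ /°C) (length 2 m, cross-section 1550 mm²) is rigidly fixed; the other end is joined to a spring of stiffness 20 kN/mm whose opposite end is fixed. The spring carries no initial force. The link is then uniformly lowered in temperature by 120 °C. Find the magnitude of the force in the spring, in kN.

P ≈ 84.8 kN

If the spring were absent the link would shorten by αΔT L = 24×10⁻⁶ × 120 × 2000 = 5.76 mm.
Let P be the tensile force in the spring. The link extends elastically by PL/(AE) and the spring stretches by P/k; together these equal δ_free.
So P = δ_free / [L/(AE) + 1/k] = 5.76 / [ 2000/(1550×72×10³) + 1/(20×10³) ].
P = 5.76 / 6.792×10⁻⁵ = 84800 N.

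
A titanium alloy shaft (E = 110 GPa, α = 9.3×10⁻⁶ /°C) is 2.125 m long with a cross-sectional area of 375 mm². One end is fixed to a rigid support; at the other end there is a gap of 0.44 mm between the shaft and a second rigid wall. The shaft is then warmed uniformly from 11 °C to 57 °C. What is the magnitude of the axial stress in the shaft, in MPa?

σ ≈ 24.3 MPa (compressive)

Free thermal elongation = αΔT L = 9.3×10⁻⁶ × 46 × 2125 = 0.9091 mm.
After closing the 0.44 mm clearance, 0.9091 − 0.44 = 0.4691 mm of expansion remains to be suppressed by the wall.
Compatibility: PL/(AE) = 0.4691 mm, so σ = P/A = E × (0.4691/2125) = 24.28 MPa.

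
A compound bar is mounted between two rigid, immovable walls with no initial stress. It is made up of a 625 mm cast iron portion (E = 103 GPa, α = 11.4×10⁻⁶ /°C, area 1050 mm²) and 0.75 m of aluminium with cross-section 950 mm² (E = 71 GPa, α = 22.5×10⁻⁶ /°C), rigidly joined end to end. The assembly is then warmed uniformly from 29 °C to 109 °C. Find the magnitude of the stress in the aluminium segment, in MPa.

σ ≈ 120 MPa (compressive)

With the walls removed the bar would change length by δ_free = Σ αᵢΔT Lᵢ = 11.4×10⁻⁶×80×625 + 22.5×10⁻⁶×80×750 = 1.92 mm.
Since the ends are fixed, an axial force P builds up, equal in every segment, with P · Σ Lᵢ/(AᵢEᵢ) = δ_free.
Σ Lᵢ/(AᵢEᵢ) = 625/(1050×103×10³) + 750/(950×71×10³) = 1.69×10⁻⁵ mm/N.
Hence P = δ_free / Σ(L/AE) = 1.92/1.69×10⁻⁵ = 113.6 kN (compressive).
σ_{aluminium} = P / A = 113600 / 950 = 119.6 MPa.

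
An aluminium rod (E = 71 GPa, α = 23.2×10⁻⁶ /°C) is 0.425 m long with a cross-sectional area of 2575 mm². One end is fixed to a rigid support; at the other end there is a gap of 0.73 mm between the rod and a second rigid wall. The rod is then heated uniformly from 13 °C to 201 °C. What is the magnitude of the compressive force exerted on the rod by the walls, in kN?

If the wall were absent the rod would grow by αΔT L = 23.2×10⁻⁶ × 188 × 425 = 1.854 mm.
The gap closes (δ_free > 0.73 mm) and the wall then resists a further 1.854 − 0.73 = 1.124 mm of expansion.
So σ = E(δ_free − g)/L = 71×10³ × 1.124/425 = 187.7 MPa.
Force on the wall = σA = 187.7 × 2575 mm² = 483.4 kN.

P ≈ 483 kN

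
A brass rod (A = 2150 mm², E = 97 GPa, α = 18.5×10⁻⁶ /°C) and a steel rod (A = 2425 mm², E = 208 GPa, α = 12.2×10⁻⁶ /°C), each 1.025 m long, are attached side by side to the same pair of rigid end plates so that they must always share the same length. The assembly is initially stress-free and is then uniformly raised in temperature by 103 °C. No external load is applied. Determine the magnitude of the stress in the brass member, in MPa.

The brass has the larger α, so on heating it would change length more than the steel if both were free. The rigid plates force a common final length, so the brass is put into compression and the steel into tension, with equal and opposite forces P (no external load).
Compatibility of the two members (thermal + elastic change equal): (α₁ − α₂)ΔT = P·[1/(A₁E₁) + 1/(A₂E₂)].
|α₁ − α₂|·ΔT = 6.3×10⁻⁶ × 103 = 0.0006489.
1/(A₁E₁) + 1/(A₂E₂) = 1/(2150×97×10³) + 1/(2425×208×10³) = 6.778×10⁻⁹ N⁻¹.
P = 0.0006489 / 6.778×10⁻⁹ = 95740 N = 95.74 kN.
σ_{brass} = P/A₁ = 95740/2150 = 44.53 MPa, compressive.

σ ≈ 44.5 MPa (compressive)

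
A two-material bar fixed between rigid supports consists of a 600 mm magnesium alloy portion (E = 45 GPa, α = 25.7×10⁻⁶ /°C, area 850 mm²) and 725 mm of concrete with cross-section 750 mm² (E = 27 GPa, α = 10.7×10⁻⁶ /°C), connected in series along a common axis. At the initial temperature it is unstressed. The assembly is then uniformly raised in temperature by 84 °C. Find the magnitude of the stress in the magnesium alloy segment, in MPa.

σ ≈ 44.5 MPa (compressive)

With the walls removed the bar would change length by δ_free = Σ αᵢΔT Lᵢ = 25.7×10⁻⁶×84×600 + 10.7×10⁻⁶×84×725 = 1.947 mm.
Since the ends are fixed, an axial force P builds up, equal in every segment, with P · Σ Lᵢ/(AᵢEᵢ) = δ_free.
Σ Lᵢ/(AᵢEᵢ) = 600/(850×45×10³) + 725/(750×27×10³) = 5.149×10⁻⁵ mm/N.
P = 1.947 / 5.149×10⁻⁵ = 37810 N = 37.81 kN, compressive.
σ_{magnesium alloy} = P / A = 37810 / 850 = 44.49 MPa.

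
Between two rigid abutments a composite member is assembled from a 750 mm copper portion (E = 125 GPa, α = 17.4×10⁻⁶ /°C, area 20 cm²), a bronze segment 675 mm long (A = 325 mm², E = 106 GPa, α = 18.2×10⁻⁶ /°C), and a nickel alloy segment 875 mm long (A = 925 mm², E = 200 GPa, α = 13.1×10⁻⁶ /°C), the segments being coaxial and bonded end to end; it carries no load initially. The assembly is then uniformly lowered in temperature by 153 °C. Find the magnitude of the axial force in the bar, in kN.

With the walls removed the bar would change length by δ_free = Σ αᵢΔT Lᵢ = 17.4×10⁻⁶×153×750 + 18.2×10⁻⁶×153×675 + 13.1×10⁻⁶×153×875 = 5.63 mm.
Since the ends are fixed, an axial force P builds up, equal in every segment, with P · Σ Lᵢ/(AᵢEᵢ) = δ_free.
Σ Lᵢ/(AᵢEᵢ) = 750/(2000×125×10³) + 675/(325×106×10³) + 875/(925×200×10³) = 2.732×10⁻⁵ mm/N.
P = 5.63 / 2.732×10⁻⁵ = 206100 N = 206.1 kN, tensile.

P ≈ 206 kN (tensile)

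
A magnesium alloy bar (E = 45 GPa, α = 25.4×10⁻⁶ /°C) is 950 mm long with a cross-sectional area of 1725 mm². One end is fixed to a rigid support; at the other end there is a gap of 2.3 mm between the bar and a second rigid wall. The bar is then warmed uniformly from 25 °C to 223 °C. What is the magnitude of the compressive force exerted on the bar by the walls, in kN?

P ≈ 202 kN

Free thermal elongation = αΔT L = 25.4×10⁻⁶ × 198 × 950 = 4.778 mm.
After closing the 2.3 mm clearance, 4.778 − 2.3 = 2.478 mm of expansion remains to be suppressed by the wall.
That suppressed elongation corresponds to σ = E·Δ/L = 45×10³ × 2.478/950 = 117.4 MPa.
Force on the wall = σA = 117.4 × 1725 mm² = 202.5 kN.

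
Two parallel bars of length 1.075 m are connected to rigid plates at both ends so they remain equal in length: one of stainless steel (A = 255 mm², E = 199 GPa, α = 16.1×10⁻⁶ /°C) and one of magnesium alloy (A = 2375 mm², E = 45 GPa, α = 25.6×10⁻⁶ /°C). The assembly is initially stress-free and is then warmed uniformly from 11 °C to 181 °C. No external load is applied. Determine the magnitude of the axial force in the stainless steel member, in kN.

Equilibrium of a rigid end plate with no external load gives equal and opposite internal forces ±P in the two members. Since α_{magnesium alloy} > α_{stainless steel}, heating drives the magnesium alloy into compression and the stainless steel into tension.
Compatibility of the two members (thermal + elastic change equal): (α₁ − α₂)ΔT = P·[1/(A₁E₁) + 1/(A₂E₂)].
|α₁ − α₂|·ΔT = 9.5×10⁻⁶ × 170 = 0.001615.
1/(A₁E₁) + 1/(A₂E₂) = 1/(255×199×10³) + 1/(2375×45×10³) = 2.906×10⁻⁸ N⁻¹.
So P = 0.001615 / 2.906×10⁻⁸ = 55.57 kN.

P ≈ 55.6 kN (tensile in the stainless steel)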